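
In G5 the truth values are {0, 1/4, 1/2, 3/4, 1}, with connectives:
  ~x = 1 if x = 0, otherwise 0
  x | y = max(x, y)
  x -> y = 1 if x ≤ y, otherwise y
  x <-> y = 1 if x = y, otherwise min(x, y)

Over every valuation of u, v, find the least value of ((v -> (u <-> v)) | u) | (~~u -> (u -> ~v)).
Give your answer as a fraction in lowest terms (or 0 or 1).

1/4

Take u = 1/4, v = 1/2:
u <-> v = 1/4 <-> 1/2 = 1/4
v -> (u <-> v) = 1/2 -> 1/4 = 1/4
(v -> (u <-> v)) | u = 1/4 | 1/4 = 1/4
~u = ~1/4 = 0
~~u = ~0 = 1
~v = ~1/2 = 0
u -> ~v = 1/4 -> 0 = 0
~~u -> (u -> ~v) = 1 -> 0 = 0
((v -> (u <-> v)) | u) | (~~u -> (u -> ~v)) = 1/4 | 0 = 1/4
No assignment yields a value below 1/4, so this is the minimum.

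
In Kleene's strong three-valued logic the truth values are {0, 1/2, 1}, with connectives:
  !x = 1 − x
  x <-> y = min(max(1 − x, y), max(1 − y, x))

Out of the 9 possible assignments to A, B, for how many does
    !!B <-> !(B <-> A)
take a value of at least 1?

2

A = 0, B = 0 ↦ 1  ≥
A = 0, B = 1/2 ↦ 1/2  <
A = 0, B = 1 ↦ 1  ≥
A = 1/2, B = 0 ↦ 1/2  <
A = 1/2, B = 1/2 ↦ 1/2  <
A = 1/2, B = 1 ↦ 1/2  <
A = 1, B = 0 ↦ 0  <
A = 1, B = 1/2 ↦ 1/2  <
A = 1, B = 1 ↦ 0  <
So 2 of the 9 assignments meet the threshold.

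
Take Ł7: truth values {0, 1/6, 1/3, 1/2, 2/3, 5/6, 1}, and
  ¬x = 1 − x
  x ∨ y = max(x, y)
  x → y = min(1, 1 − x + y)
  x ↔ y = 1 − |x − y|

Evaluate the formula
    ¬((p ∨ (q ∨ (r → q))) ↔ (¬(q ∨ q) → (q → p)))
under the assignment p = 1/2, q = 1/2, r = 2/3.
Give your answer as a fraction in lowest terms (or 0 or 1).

r → q = 2/3 → 1/2 = 5/6
q ∨ (r → q) = 1/2 ∨ 5/6 = 5/6
p ∨ (q ∨ (r → q)) = 1/2 ∨ 5/6 = 5/6
q ∨ q = 1/2 ∨ 1/2 = 1/2
¬(q ∨ q) = ¬1/2 = 1/2
q → p = 1/2 → 1/2 = 1
¬(q ∨ q) → (q → p) = 1/2 → 1 = 1
(p ∨ (q ∨ (r → q))) ↔ (¬(q ∨ q) → (q → p)) = 5/6 ↔ 1 = 5/6
¬((p ∨ (q ∨ (r → q))) ↔ (¬(q ∨ q) → (q → p))) = ¬5/6 = 1/6

1/6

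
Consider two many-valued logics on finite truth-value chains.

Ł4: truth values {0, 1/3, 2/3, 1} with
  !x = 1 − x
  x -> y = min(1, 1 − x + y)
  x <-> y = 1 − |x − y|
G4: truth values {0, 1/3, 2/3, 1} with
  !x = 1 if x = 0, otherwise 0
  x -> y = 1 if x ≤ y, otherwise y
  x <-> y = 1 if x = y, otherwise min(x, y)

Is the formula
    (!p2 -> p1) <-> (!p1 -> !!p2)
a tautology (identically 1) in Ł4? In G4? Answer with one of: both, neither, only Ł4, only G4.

only Ł4

In Ł4: every assignment gives 1 — tautology.
In G4: at p1 = 1/3, p2 = 0 the value is 1/3 — not a tautology.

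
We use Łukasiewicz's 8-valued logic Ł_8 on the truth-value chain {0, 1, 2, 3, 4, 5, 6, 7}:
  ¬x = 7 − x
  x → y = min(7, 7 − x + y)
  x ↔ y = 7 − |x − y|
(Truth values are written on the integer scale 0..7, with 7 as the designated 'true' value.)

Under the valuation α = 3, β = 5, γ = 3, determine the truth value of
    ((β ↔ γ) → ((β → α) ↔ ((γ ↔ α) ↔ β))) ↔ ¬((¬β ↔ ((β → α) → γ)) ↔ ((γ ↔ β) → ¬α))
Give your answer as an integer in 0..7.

β ↔ γ = 5 ↔ 3 = 5
β → α = 5 → 3 = 5
γ ↔ α = 3 ↔ 3 = 7
(γ ↔ α) ↔ β = 7 ↔ 5 = 5
(β → α) ↔ ((γ ↔ α) ↔ β) = 5 ↔ 5 = 7
(β ↔ γ) → ((β → α) ↔ ((γ ↔ α) ↔ β)) = 5 → 7 = 7
¬β = ¬5 = 2
β → α = 5 → 3 = 5
(β → α) → γ = 5 → 3 = 5
¬β ↔ ((β → α) → γ) = 2 ↔ 5 = 4
γ ↔ β = 3 ↔ 5 = 5
¬α = ¬3 = 4
(γ ↔ β) → ¬α = 5 → 4 = 6
(¬β ↔ ((β → α) → γ)) ↔ ((γ ↔ β) → ¬α) = 4 ↔ 6 = 5
¬((¬β ↔ ((β → α) → γ)) ↔ ((γ ↔ β) → ¬α)) = ¬5 = 2
((β ↔ γ) → ((β → α) ↔ ((γ ↔ α) ↔ β))) ↔ ¬((¬β ↔ ((β → α) → γ)) ↔ ((γ ↔ β) → ¬α)) = 7 ↔ 2 = 2

2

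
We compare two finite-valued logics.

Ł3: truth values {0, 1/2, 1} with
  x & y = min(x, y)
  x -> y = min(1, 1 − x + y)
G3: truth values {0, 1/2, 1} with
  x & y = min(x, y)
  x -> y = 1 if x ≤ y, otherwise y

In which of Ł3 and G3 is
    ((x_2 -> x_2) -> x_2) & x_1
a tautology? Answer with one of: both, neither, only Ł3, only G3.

In Ł3: at x_1 = 0, x_2 = 0 the value is 0 — not a tautology.
In G3: at x_1 = 0, x_2 = 0 the value is 0 — not a tautology.

neither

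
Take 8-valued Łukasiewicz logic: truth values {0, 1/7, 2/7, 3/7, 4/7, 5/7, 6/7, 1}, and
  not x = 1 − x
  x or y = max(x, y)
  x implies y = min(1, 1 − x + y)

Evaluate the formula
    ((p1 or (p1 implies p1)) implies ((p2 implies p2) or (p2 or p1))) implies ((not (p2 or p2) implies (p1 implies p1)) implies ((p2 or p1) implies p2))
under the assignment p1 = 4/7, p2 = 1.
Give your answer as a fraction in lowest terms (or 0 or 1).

1

p1 implies p1 = 4/7 implies 4/7 = 1
p1 or (p1 implies p1) = 4/7 or 1 = 1
p2 implies p2 = 1 implies 1 = 1
p2 or p1 = 1 or 4/7 = 1
(p2 implies p2) or (p2 or p1) = 1 or 1 = 1
(p1 or (p1 implies p1)) implies ((p2 implies p2) or (p2 or p1)) = 1 implies 1 = 1
p2 or p2 = 1 or 1 = 1
not (p2 or p2) = not 1 = 0
p1 implies p1 = 4/7 implies 4/7 = 1
not (p2 or p2) implies (p1 implies p1) = 0 implies 1 = 1
p2 or p1 = 1 or 4/7 = 1
(p2 or p1) implies p2 = 1 implies 1 = 1
(not (p2 or p2) implies (p1 implies p1)) implies ((p2 or p1) implies p2) = 1 implies 1 = 1
((p1 or (p1 implies p1)) implies ((p2 implies p2) or (p2 or p1))) implies ((not (p2 or p2) implies (p1 implies p1)) implies ((p2 or p1) implies p2)) = 1 implies 1 = 1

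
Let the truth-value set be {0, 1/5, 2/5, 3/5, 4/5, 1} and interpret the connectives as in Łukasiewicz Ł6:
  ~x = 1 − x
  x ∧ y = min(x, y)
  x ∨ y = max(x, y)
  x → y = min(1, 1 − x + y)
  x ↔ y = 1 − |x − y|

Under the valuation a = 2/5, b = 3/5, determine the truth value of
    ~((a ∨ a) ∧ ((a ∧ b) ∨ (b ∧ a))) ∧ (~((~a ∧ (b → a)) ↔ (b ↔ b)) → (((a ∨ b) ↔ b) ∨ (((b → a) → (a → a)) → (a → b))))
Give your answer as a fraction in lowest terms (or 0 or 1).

a ∨ a = 2/5 ∨ 2/5 = 2/5
a ∧ b = 2/5 ∧ 3/5 = 2/5
b ∧ a = 3/5 ∧ 2/5 = 2/5
(a ∧ b) ∨ (b ∧ a) = 2/5 ∨ 2/5 = 2/5
(a ∨ a) ∧ ((a ∧ b) ∨ (b ∧ a)) = 2/5 ∧ 2/5 = 2/5
~((a ∨ a) ∧ ((a ∧ b) ∨ (b ∧ a))) = ~2/5 = 3/5
~a = ~2/5 = 3/5
b → a = 3/5 → 2/5 = 4/5
~a ∧ (b → a) = 3/5 ∧ 4/5 = 3/5
b ↔ b = 3/5 ↔ 3/5 = 1
(~a ∧ (b → a)) ↔ (b ↔ b) = 3/5 ↔ 1 = 3/5
~((~a ∧ (b → a)) ↔ (b ↔ b)) = ~3/5 = 2/5
a ∨ b = 2/5 ∨ 3/5 = 3/5
(a ∨ b) ↔ b = 3/5 ↔ 3/5 = 1
b → a = 3/5 → 2/5 = 4/5
a → a = 2/5 → 2/5 = 1
(b → a) → (a → a) = 4/5 → 1 = 1
a → b = 2/5 → 3/5 = 1
((b → a) → (a → a)) → (a → b) = 1 → 1 = 1
((a ∨ b) ↔ b) ∨ (((b → a) → (a → a)) → (a → b)) = 1 ∨ 1 = 1
~((~a ∧ (b → a)) ↔ (b ↔ b)) → (((a ∨ b) ↔ b) ∨ (((b → a) → (a → a)) → (a → b))) = 2/5 → 1 = 1
~((a ∨ a) ∧ ((a ∧ b) ∨ (b ∧ a))) ∧ (~((~a ∧ (b → a)) ↔ (b ↔ b)) → (((a ∨ b) ↔ b) ∨ (((b → a) → (a → a)) → (a → b)))) = 3/5 ∧ 1 = 3/5

3/5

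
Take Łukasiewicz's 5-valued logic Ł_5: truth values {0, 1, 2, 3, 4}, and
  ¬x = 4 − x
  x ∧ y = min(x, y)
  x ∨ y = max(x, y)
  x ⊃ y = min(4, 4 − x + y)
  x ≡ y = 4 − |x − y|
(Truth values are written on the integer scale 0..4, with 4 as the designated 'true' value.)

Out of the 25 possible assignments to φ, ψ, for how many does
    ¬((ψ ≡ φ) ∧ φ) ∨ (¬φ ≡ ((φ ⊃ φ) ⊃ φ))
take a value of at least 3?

18

value 4: 11 assignments (counts)
value 3: 7 assignments (counts)
value 2: 5 assignments
value 1: 1 assignment
value 0: 1 assignment
So 18 of the 25 assignments meet the threshold.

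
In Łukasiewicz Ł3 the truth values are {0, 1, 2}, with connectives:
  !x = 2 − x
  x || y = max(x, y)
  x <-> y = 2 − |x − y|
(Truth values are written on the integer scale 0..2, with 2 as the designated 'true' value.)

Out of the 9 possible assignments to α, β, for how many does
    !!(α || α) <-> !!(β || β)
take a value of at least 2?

3

α = 0, β = 0 ↦ 2  ≥
α = 0, β = 1 ↦ 1  <
α = 0, β = 2 ↦ 0  <
α = 1, β = 0 ↦ 1  <
α = 1, β = 1 ↦ 2  ≥
α = 1, β = 2 ↦ 1  <
α = 2, β = 0 ↦ 0  <
α = 2, β = 1 ↦ 1  <
α = 2, β = 2 ↦ 2  ≥
So 3 of the 9 assignments meet the threshold.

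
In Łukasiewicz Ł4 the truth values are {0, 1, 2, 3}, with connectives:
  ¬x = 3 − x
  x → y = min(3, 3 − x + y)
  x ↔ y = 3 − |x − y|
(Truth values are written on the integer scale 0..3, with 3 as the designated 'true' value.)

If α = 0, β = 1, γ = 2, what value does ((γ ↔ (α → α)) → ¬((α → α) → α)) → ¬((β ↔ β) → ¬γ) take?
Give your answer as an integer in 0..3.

2

α → α = 0 → 0 = 3
γ ↔ (α → α) = 2 ↔ 3 = 2
α → α = 0 → 0 = 3
(α → α) → α = 3 → 0 = 0
¬((α → α) → α) = ¬0 = 3
(γ ↔ (α → α)) → ¬((α → α) → α) = 2 → 3 = 3
β ↔ β = 1 ↔ 1 = 3
¬γ = ¬2 = 1
(β ↔ β) → ¬γ = 3 → 1 = 1
¬((β ↔ β) → ¬γ) = ¬1 = 2
((γ ↔ (α → α)) → ¬((α → α) → α)) → ¬((β ↔ β) → ¬γ) = 3 → 2 = 2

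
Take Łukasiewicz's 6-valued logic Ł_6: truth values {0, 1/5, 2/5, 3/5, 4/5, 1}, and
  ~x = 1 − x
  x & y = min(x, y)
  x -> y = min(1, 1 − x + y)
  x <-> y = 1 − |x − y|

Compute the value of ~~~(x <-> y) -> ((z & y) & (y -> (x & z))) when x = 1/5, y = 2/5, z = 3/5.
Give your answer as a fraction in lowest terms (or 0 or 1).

x <-> y = 1/5 <-> 2/5 = 4/5
~(x <-> y) = ~4/5 = 1/5
~~(x <-> y) = ~1/5 = 4/5
~~~(x <-> y) = ~4/5 = 1/5
z & y = 3/5 & 2/5 = 2/5
x & z = 1/5 & 3/5 = 1/5
y -> (x & z) = 2/5 -> 1/5 = 4/5
(z & y) & (y -> (x & z)) = 2/5 & 4/5 = 2/5
~~~(x <-> y) -> ((z & y) & (y -> (x & z))) = 1/5 -> 2/5 = 1

1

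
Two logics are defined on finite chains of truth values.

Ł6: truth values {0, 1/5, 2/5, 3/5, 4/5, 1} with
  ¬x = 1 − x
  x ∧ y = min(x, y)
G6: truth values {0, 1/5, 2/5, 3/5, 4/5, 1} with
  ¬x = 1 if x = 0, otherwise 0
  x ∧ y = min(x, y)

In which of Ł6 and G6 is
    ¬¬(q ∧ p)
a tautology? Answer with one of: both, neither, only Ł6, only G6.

In Ł6: at p = 0, q = 0 the value is 0 — not a tautology.
In G6: at p = 0, q = 0 the value is 0 — not a tautology.

neither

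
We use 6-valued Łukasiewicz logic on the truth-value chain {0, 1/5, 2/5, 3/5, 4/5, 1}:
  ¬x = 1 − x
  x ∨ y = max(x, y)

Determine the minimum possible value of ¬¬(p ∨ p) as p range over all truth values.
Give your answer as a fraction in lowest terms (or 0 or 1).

0

Take p = 0:
p ∨ p = 0 ∨ 0 = 0
¬(p ∨ p) = ¬0 = 1
¬¬(p ∨ p) = ¬1 = 0
No assignment yields a value below 0, so this is the minimum.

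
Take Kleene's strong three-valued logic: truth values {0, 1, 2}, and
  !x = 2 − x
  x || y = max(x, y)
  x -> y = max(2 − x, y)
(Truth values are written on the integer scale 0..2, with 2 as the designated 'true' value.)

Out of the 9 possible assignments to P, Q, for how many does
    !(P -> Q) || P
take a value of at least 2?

P = 0, Q = 0 ↦ 0  <
P = 0, Q = 1 ↦ 0  <
P = 0, Q = 2 ↦ 0  <
P = 1, Q = 0 ↦ 1  <
P = 1, Q = 1 ↦ 1  <
P = 1, Q = 2 ↦ 1  <
P = 2, Q = 0 ↦ 2  ≥
P = 2, Q = 1 ↦ 2  ≥
P = 2, Q = 2 ↦ 2  ≥
So 3 of the 9 assignments meet the threshold.

3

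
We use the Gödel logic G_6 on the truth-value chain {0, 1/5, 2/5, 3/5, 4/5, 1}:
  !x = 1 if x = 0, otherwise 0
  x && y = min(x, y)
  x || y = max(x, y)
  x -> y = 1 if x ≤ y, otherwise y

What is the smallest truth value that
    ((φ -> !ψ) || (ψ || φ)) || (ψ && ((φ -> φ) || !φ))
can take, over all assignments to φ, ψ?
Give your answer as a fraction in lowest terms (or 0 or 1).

1/5

Take φ = 1/5, ψ = 1/5:
!ψ = !1/5 = 0
φ -> !ψ = 1/5 -> 0 = 0
ψ || φ = 1/5 || 1/5 = 1/5
(φ -> !ψ) || (ψ || φ) = 0 || 1/5 = 1/5
φ -> φ = 1/5 -> 1/5 = 1
!φ = !1/5 = 0
(φ -> φ) || !φ = 1 || 0 = 1
ψ && ((φ -> φ) || !φ) = 1/5 && 1 = 1/5
((φ -> !ψ) || (ψ || φ)) || (ψ && ((φ -> φ) || !φ)) = 1/5 || 1/5 = 1/5
No assignment yields a value below 1/5, so this is the minimum.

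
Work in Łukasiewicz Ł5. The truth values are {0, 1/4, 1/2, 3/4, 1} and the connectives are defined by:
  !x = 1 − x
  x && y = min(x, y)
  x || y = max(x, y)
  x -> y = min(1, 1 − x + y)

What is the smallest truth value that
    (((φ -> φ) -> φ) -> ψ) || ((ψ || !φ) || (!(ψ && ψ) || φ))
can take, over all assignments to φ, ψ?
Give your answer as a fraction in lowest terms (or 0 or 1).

3/4

Take φ = 1/2, ψ = 1/4:
φ -> φ = 1/2 -> 1/2 = 1
(φ -> φ) -> φ = 1 -> 1/2 = 1/2
((φ -> φ) -> φ) -> ψ = 1/2 -> 1/4 = 3/4
!φ = !1/2 = 1/2
ψ || !φ = 1/4 || 1/2 = 1/2
ψ && ψ = 1/4 && 1/4 = 1/4
!(ψ && ψ) = !1/4 = 3/4
!(ψ && ψ) || φ = 3/4 || 1/2 = 3/4
(ψ || !φ) || (!(ψ && ψ) || φ) = 1/2 || 3/4 = 3/4
(((φ -> φ) -> φ) -> ψ) || ((ψ || !φ) || (!(ψ && ψ) || φ)) = 3/4 || 3/4 = 3/4
No assignment yields a value below 3/4, so this is the minimum.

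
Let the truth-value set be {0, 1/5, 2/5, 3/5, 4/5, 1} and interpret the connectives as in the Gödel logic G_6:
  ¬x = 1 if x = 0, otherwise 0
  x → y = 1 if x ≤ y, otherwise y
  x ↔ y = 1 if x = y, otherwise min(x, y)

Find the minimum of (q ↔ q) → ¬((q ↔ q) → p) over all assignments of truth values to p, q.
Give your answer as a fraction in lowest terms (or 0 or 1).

Take p = 1/5, q = 0:
q ↔ q = 0 ↔ 0 = 1
q ↔ q = 0 ↔ 0 = 1
(q ↔ q) → p = 1 → 1/5 = 1/5
¬((q ↔ q) → p) = ¬1/5 = 0
(q ↔ q) → ¬((q ↔ q) → p) = 1 → 0 = 0
No assignment yields a value below 0, so this is the minimum.

0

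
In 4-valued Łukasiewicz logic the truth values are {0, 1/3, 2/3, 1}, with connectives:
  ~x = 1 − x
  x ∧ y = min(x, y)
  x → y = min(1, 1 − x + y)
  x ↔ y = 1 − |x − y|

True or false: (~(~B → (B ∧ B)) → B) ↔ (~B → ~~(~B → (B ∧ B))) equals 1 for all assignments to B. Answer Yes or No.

Yes

B = 0 ↦ 1
B = 1/3 ↦ 1
B = 2/3 ↦ 1
B = 1 ↦ 1
Every assignment gives a value ≥ 1.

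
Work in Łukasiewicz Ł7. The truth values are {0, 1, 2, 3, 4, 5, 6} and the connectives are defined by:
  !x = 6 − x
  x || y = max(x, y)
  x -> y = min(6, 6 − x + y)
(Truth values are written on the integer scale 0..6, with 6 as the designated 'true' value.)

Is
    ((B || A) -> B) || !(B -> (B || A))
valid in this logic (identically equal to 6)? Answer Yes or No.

Counterexample: take A = 1, B = 0.
B || A = 0 || 1 = 1
(B || A) -> B = 1 -> 0 = 5
B -> (B || A) = 0 -> 1 = 6
!(B -> (B || A)) = !6 = 0
((B || A) -> B) || !(B -> (B || A)) = 5 || 0 = 5
This gives 5 ≠ 6.

No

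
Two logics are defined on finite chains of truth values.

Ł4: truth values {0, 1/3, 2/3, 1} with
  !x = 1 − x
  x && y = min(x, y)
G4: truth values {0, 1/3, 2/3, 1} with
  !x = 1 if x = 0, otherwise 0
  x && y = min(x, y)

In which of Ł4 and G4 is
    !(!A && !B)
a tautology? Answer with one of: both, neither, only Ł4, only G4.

In Ł4: at A = 0, B = 0 the value is 0 — not a tautology.
In G4: at A = 0, B = 0 the value is 0 — not a tautology.

neither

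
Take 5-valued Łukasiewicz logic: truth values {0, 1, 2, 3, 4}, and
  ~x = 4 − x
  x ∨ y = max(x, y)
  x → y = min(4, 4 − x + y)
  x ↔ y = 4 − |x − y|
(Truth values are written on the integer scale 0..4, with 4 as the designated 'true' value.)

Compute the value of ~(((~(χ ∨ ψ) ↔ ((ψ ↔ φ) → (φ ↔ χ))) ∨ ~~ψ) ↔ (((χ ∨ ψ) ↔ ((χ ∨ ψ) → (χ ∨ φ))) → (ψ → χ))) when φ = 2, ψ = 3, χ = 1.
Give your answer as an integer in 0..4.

χ ∨ ψ = 1 ∨ 3 = 3
~(χ ∨ ψ) = ~3 = 1
ψ ↔ φ = 3 ↔ 2 = 3
φ ↔ χ = 2 ↔ 1 = 3
(ψ ↔ φ) → (φ ↔ χ) = 3 → 3 = 4
~(χ ∨ ψ) ↔ ((ψ ↔ φ) → (φ ↔ χ)) = 1 ↔ 4 = 1
~ψ = ~3 = 1
~~ψ = ~1 = 3
(~(χ ∨ ψ) ↔ ((ψ ↔ φ) → (φ ↔ χ))) ∨ ~~ψ = 1 ∨ 3 = 3
χ ∨ ψ = 1 ∨ 3 = 3
χ ∨ ψ = 1 ∨ 3 = 3
χ ∨ φ = 1 ∨ 2 = 2
(χ ∨ ψ) → (χ ∨ φ) = 3 → 2 = 3
(χ ∨ ψ) ↔ ((χ ∨ ψ) → (χ ∨ φ)) = 3 ↔ 3 = 4
ψ → χ = 3 → 1 = 2
((χ ∨ ψ) ↔ ((χ ∨ ψ) → (χ ∨ φ))) → (ψ → χ) = 4 → 2 = 2
((~(χ ∨ ψ) ↔ ((ψ ↔ φ) → (φ ↔ χ))) ∨ ~~ψ) ↔ (((χ ∨ ψ) ↔ ((χ ∨ ψ) → (χ ∨ φ))) → (ψ → χ)) = 3 ↔ 2 = 3
~(((~(χ ∨ ψ) ↔ ((ψ ↔ φ) → (φ ↔ χ))) ∨ ~~ψ) ↔ (((χ ∨ ψ) ↔ ((χ ∨ ψ) → (χ ∨ φ))) → (ψ → χ))) = ~3 = 1

1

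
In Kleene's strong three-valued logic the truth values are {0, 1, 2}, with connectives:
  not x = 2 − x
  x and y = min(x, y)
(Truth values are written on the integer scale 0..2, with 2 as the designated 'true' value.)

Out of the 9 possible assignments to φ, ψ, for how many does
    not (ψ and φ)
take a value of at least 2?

5

φ = 0, ψ = 0 ↦ 2  ≥
φ = 0, ψ = 1 ↦ 2  ≥
φ = 0, ψ = 2 ↦ 2  ≥
φ = 1, ψ = 0 ↦ 2  ≥
φ = 1, ψ = 1 ↦ 1  <
φ = 1, ψ = 2 ↦ 1  <
φ = 2, ψ = 0 ↦ 2  ≥
φ = 2, ψ = 1 ↦ 1  <
φ = 2, ψ = 2 ↦ 0  <
So 5 of the 9 assignments meet the threshold.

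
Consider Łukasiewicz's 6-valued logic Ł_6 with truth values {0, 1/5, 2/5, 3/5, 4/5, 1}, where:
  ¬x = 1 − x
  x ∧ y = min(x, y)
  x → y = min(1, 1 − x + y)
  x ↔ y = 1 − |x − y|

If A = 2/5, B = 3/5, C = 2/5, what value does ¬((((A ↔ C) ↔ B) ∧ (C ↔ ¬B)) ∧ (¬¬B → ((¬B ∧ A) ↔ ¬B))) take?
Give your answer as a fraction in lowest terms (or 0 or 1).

2/5

A ↔ C = 2/5 ↔ 2/5 = 1
(A ↔ C) ↔ B = 1 ↔ 3/5 = 3/5
¬B = ¬3/5 = 2/5
C ↔ ¬B = 2/5 ↔ 2/5 = 1
((A ↔ C) ↔ B) ∧ (C ↔ ¬B) = 3/5 ∧ 1 = 3/5
¬B = ¬3/5 = 2/5
¬¬B = ¬2/5 = 3/5
¬B = ¬3/5 = 2/5
¬B ∧ A = 2/5 ∧ 2/5 = 2/5
¬B = ¬3/5 = 2/5
(¬B ∧ A) ↔ ¬B = 2/5 ↔ 2/5 = 1
¬¬B → ((¬B ∧ A) ↔ ¬B) = 3/5 → 1 = 1
(((A ↔ C) ↔ B) ∧ (C ↔ ¬B)) ∧ (¬¬B → ((¬B ∧ A) ↔ ¬B)) = 3/5 ∧ 1 = 3/5
¬((((A ↔ C) ↔ B) ∧ (C ↔ ¬B)) ∧ (¬¬B → ((¬B ∧ A) ↔ ¬B))) = ¬3/5 = 2/5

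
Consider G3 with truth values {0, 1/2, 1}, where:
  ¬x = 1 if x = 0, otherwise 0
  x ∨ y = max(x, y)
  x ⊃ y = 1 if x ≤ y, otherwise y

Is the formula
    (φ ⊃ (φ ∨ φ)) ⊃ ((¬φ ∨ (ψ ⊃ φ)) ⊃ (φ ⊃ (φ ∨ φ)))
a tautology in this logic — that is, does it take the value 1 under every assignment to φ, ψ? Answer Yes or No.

φ = 0, ψ = 0 ↦ 1
φ = 0, ψ = 1/2 ↦ 1
φ = 0, ψ = 1 ↦ 1
φ = 1/2, ψ = 0 ↦ 1
φ = 1/2, ψ = 1/2 ↦ 1
φ = 1/2, ψ = 1 ↦ 1
φ = 1, ψ = 0 ↦ 1
φ = 1, ψ = 1/2 ↦ 1
φ = 1, ψ = 1 ↦ 1
Every assignment gives a value ≥ 1.

Yes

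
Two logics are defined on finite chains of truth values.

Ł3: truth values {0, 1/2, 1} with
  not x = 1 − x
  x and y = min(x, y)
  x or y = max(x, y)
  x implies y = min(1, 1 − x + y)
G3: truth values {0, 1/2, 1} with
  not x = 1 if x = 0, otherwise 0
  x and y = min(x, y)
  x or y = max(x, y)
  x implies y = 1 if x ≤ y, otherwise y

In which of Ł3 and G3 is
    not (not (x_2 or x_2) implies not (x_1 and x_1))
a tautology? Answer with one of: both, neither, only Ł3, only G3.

neither

In Ł3: at x_1 = 0, x_2 = 0 the value is 0 — not a tautology.
In G3: at x_1 = 0, x_2 = 0 the value is 0 — not a tautology.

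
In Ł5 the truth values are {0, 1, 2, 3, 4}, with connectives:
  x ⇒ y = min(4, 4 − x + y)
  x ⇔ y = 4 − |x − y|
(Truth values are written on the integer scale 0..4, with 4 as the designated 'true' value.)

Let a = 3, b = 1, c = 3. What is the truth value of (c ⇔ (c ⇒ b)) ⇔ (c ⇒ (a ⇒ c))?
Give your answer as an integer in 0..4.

3

c ⇒ b = 3 ⇒ 1 = 2
c ⇔ (c ⇒ b) = 3 ⇔ 2 = 3
a ⇒ c = 3 ⇒ 3 = 4
c ⇒ (a ⇒ c) = 3 ⇒ 4 = 4
(c ⇔ (c ⇒ b)) ⇔ (c ⇒ (a ⇒ c)) = 3 ⇔ 4 = 3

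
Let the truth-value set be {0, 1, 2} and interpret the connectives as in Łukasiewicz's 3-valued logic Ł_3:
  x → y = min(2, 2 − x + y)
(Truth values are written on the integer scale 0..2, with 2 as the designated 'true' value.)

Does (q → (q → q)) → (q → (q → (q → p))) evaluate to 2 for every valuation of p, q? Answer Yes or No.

Counterexample: take p = 0, q = 2.
q → q = 2 → 2 = 2
q → (q → q) = 2 → 2 = 2
q → p = 2 → 0 = 0
q → (q → p) = 2 → 0 = 0
q → (q → (q → p)) = 2 → 0 = 0
(q → (q → q)) → (q → (q → (q → p))) = 2 → 0 = 0
This gives 0 ≠ 2.

No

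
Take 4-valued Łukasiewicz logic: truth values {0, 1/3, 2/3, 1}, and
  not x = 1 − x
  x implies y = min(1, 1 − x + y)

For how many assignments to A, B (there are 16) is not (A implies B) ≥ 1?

A = 0, B = 0 ↦ 0  <
A = 0, B = 1/3 ↦ 0  <
A = 0, B = 2/3 ↦ 0  <
A = 0, B = 1 ↦ 0  <
A = 1/3, B = 0 ↦ 1/3  <
A = 1/3, B = 1/3 ↦ 0  <
A = 1/3, B = 2/3 ↦ 0  <
A = 1/3, B = 1 ↦ 0  <
A = 2/3, B = 0 ↦ 2/3  <
A = 2/3, B = 1/3 ↦ 1/3  <
A = 2/3, B = 2/3 ↦ 0  <
A = 2/3, B = 1 ↦ 0  <
A = 1, B = 0 ↦ 1  ≥
A = 1, B = 1/3 ↦ 2/3  <
A = 1, B = 2/3 ↦ 1/3  <
A = 1, B = 1 ↦ 0  <
So 1 of the 16 assignments meets the threshold.

1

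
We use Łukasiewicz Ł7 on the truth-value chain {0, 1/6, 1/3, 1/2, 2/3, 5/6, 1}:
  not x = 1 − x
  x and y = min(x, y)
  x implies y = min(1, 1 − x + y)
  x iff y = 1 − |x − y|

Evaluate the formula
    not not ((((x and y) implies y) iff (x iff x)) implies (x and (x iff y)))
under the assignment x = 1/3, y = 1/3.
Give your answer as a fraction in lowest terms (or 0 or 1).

1/3

x and y = 1/3 and 1/3 = 1/3
(x and y) implies y = 1/3 implies 1/3 = 1
x iff x = 1/3 iff 1/3 = 1
((x and y) implies y) iff (x iff x) = 1 iff 1 = 1
x iff y = 1/3 iff 1/3 = 1
x and (x iff y) = 1/3 and 1 = 1/3
(((x and y) implies y) iff (x iff x)) implies (x and (x iff y)) = 1 implies 1/3 = 1/3
not ((((x and y) implies y) iff (x iff x)) implies (x and (x iff y))) = not 1/3 = 2/3
not not ((((x and y) implies y) iff (x iff x)) implies (x and (x iff y))) = not 2/3 = 1/3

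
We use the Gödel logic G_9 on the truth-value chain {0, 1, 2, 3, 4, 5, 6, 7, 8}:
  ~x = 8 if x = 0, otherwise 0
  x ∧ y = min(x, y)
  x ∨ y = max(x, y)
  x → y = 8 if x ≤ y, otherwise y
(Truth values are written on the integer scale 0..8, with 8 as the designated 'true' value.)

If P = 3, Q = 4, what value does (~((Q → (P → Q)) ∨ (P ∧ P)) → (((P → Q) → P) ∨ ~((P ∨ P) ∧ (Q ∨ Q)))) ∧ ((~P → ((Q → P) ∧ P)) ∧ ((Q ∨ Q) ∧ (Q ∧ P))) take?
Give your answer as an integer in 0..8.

3

P → Q = 3 → 4 = 8
Q → (P → Q) = 4 → 8 = 8
P ∧ P = 3 ∧ 3 = 3
(Q → (P → Q)) ∨ (P ∧ P) = 8 ∨ 3 = 8
~((Q → (P → Q)) ∨ (P ∧ P)) = ~8 = 0
P → Q = 3 → 4 = 8
(P → Q) → P = 8 → 3 = 3
P ∨ P = 3 ∨ 3 = 3
Q ∨ Q = 4 ∨ 4 = 4
(P ∨ P) ∧ (Q ∨ Q) = 3 ∧ 4 = 3
~((P ∨ P) ∧ (Q ∨ Q)) = ~3 = 0
((P → Q) → P) ∨ ~((P ∨ P) ∧ (Q ∨ Q)) = 3 ∨ 0 = 3
~((Q → (P → Q)) ∨ (P ∧ P)) → (((P → Q) → P) ∨ ~((P ∨ P) ∧ (Q ∨ Q))) = 0 → 3 = 8
~P = ~3 = 0
Q → P = 4 → 3 = 3
(Q → P) ∧ P = 3 ∧ 3 = 3
~P → ((Q → P) ∧ P) = 0 → 3 = 8
Q ∨ Q = 4 ∨ 4 = 4
Q ∧ P = 4 ∧ 3 = 3
(Q ∨ Q) ∧ (Q ∧ P) = 4 ∧ 3 = 3
(~P → ((Q → P) ∧ P)) ∧ ((Q ∨ Q) ∧ (Q ∧ P)) = 8 ∧ 3 = 3
(~((Q → (P → Q)) ∨ (P ∧ P)) → (((P → Q) → P) ∨ ~((P ∨ P) ∧ (Q ∨ Q)))) ∧ ((~P → ((Q → P) ∧ P)) ∧ ((Q ∨ Q) ∧ (Q ∧ P))) = 8 ∧ 3 = 3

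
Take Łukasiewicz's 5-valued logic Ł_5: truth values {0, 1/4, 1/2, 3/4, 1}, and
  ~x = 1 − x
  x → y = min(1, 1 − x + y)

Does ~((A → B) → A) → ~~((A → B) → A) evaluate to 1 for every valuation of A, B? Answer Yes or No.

No

Counterexample: take A = 0, B = 0.
A → B = 0 → 0 = 1
(A → B) → A = 1 → 0 = 0
~((A → B) → A) = ~0 = 1
A → B = 0 → 0 = 1
(A → B) → A = 1 → 0 = 0
~((A → B) → A) = ~0 = 1
~~((A → B) → A) = ~1 = 0
~((A → B) → A) → ~~((A → B) → A) = 1 → 0 = 0
This gives 0 ≠ 1.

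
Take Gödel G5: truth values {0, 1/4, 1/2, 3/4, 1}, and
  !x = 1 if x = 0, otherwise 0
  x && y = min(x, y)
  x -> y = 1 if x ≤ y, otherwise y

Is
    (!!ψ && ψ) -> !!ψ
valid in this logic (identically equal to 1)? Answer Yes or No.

ψ = 0 ↦ 1
ψ = 1/4 ↦ 1
ψ = 1/2 ↦ 1
ψ = 3/4 ↦ 1
ψ = 1 ↦ 1
Every assignment gives a value ≥ 1.

Yes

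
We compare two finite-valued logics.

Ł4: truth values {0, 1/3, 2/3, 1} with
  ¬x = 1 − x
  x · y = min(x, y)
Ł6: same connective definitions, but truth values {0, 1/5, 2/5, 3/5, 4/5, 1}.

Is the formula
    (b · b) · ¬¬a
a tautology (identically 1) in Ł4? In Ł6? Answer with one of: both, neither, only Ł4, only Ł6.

neither

In Ł4: at a = 0, b = 0 the value is 0 — not a tautology.
In Ł6: at a = 0, b = 0 the value is 0 — not a tautology.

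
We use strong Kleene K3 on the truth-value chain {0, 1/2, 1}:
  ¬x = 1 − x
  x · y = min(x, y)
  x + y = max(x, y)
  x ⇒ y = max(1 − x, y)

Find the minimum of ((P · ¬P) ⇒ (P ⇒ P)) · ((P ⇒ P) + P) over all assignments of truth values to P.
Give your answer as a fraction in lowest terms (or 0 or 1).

1/2

Take P = 1/2:
¬P = ¬1/2 = 1/2
P · ¬P = 1/2 · 1/2 = 1/2
P ⇒ P = 1/2 ⇒ 1/2 = 1/2
(P · ¬P) ⇒ (P ⇒ P) = 1/2 ⇒ 1/2 = 1/2
P ⇒ P = 1/2 ⇒ 1/2 = 1/2
(P ⇒ P) + P = 1/2 + 1/2 = 1/2
((P · ¬P) ⇒ (P ⇒ P)) · ((P ⇒ P) + P) = 1/2 · 1/2 = 1/2
No assignment yields a value below 1/2, so this is the minimum.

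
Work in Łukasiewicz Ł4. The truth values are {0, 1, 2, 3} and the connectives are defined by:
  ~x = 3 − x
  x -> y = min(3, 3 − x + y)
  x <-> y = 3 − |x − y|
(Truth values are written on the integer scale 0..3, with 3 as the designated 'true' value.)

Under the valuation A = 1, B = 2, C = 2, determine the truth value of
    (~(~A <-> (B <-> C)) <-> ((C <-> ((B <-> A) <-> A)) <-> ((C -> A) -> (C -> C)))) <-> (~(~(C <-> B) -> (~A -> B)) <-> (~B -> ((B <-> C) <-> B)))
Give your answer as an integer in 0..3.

~A = ~1 = 2
B <-> C = 2 <-> 2 = 3
~A <-> (B <-> C) = 2 <-> 3 = 2
~(~A <-> (B <-> C)) = ~2 = 1
B <-> A = 2 <-> 1 = 2
(B <-> A) <-> A = 2 <-> 1 = 2
C <-> ((B <-> A) <-> A) = 2 <-> 2 = 3
C -> A = 2 -> 1 = 2
C -> C = 2 -> 2 = 3
(C -> A) -> (C -> C) = 2 -> 3 = 3
(C <-> ((B <-> A) <-> A)) <-> ((C -> A) -> (C -> C)) = 3 <-> 3 = 3
~(~A <-> (B <-> C)) <-> ((C <-> ((B <-> A) <-> A)) <-> ((C -> A) -> (C -> C))) = 1 <-> 3 = 1
C <-> B = 2 <-> 2 = 3
~(C <-> B) = ~3 = 0
~A = ~1 = 2
~A -> B = 2 -> 2 = 3
~(C <-> B) -> (~A -> B) = 0 -> 3 = 3
~(~(C <-> B) -> (~A -> B)) = ~3 = 0
~B = ~2 = 1
B <-> C = 2 <-> 2 = 3
(B <-> C) <-> B = 3 <-> 2 = 2
~B -> ((B <-> C) <-> B) = 1 -> 2 = 3
~(~(C <-> B) -> (~A -> B)) <-> (~B -> ((B <-> C) <-> B)) = 0 <-> 3 = 0
(~(~A <-> (B <-> C)) <-> ((C <-> ((B <-> A) <-> A)) <-> ((C -> A) -> (C -> C)))) <-> (~(~(C <-> B) -> (~A -> B)) <-> (~B -> ((B <-> C) <-> B))) = 1 <-> 0 = 2

2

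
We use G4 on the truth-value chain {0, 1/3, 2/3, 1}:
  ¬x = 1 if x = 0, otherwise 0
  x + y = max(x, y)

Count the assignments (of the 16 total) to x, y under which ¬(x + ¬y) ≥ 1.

3

x = 0, y = 0 ↦ 0  <
x = 0, y = 1/3 ↦ 1  ≥
x = 0, y = 2/3 ↦ 1  ≥
x = 0, y = 1 ↦ 1  ≥
x = 1/3, y = 0 ↦ 0  <
x = 1/3, y = 1/3 ↦ 0  <
x = 1/3, y = 2/3 ↦ 0  <
x = 1/3, y = 1 ↦ 0  <
x = 2/3, y = 0 ↦ 0  <
x = 2/3, y = 1/3 ↦ 0  <
x = 2/3, y = 2/3 ↦ 0  <
x = 2/3, y = 1 ↦ 0  <
x = 1, y = 0 ↦ 0  <
x = 1, y = 1/3 ↦ 0  <
x = 1, y = 2/3 ↦ 0  <
x = 1, y = 1 ↦ 0  <
So 3 of the 16 assignments meet the threshold.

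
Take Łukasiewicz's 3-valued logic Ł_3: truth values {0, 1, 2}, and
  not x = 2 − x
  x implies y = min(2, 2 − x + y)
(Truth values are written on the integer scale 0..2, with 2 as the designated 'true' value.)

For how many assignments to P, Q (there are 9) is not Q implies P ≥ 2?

P = 0, Q = 0 ↦ 0  <
P = 0, Q = 1 ↦ 1  <
P = 0, Q = 2 ↦ 2  ≥
P = 1, Q = 0 ↦ 1  <
P = 1, Q = 1 ↦ 2  ≥
P = 1, Q = 2 ↦ 2  ≥
P = 2, Q = 0 ↦ 2  ≥
P = 2, Q = 1 ↦ 2  ≥
P = 2, Q = 2 ↦ 2  ≥
So 6 of the 9 assignments meet the threshold.

6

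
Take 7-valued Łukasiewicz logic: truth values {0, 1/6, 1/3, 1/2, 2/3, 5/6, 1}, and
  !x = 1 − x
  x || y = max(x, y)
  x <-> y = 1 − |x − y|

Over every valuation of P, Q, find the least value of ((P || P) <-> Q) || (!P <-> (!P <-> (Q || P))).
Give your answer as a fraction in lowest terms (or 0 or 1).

1/2

Take P = 0, Q = 1/2:
P || P = 0 || 0 = 0
(P || P) <-> Q = 0 <-> 1/2 = 1/2
!P = !0 = 1
!P = !0 = 1
Q || P = 1/2 || 0 = 1/2
!P <-> (Q || P) = 1 <-> 1/2 = 1/2
!P <-> (!P <-> (Q || P)) = 1 <-> 1/2 = 1/2
((P || P) <-> Q) || (!P <-> (!P <-> (Q || P))) = 1/2 || 1/2 = 1/2
No assignment yields a value below 1/2, so this is the minimum.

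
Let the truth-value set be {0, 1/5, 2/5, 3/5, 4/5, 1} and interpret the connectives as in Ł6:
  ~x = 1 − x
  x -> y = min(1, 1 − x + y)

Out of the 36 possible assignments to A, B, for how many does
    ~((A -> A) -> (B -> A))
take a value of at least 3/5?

value 1: 1 assignment (counts)
value 4/5: 2 assignments (counts)
value 3/5: 3 assignments (counts)
value 2/5: 4 assignments
value 1/5: 5 assignments
value 0: 21 assignments
So 6 of the 36 assignments meet the threshold.

6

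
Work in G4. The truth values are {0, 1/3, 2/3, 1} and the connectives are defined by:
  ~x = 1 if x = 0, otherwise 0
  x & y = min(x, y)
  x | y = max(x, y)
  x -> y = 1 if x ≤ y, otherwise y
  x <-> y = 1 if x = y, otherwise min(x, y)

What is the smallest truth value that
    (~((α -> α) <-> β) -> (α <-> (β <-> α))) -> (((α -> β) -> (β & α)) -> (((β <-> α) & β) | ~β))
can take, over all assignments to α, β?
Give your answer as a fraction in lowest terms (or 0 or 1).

1/3

Take α = 2/3, β = 1/3:
α -> α = 2/3 -> 2/3 = 1
(α -> α) <-> β = 1 <-> 1/3 = 1/3
~((α -> α) <-> β) = ~1/3 = 0
β <-> α = 1/3 <-> 2/3 = 1/3
α <-> (β <-> α) = 2/3 <-> 1/3 = 1/3
~((α -> α) <-> β) -> (α <-> (β <-> α)) = 0 -> 1/3 = 1
α -> β = 2/3 -> 1/3 = 1/3
β & α = 1/3 & 2/3 = 1/3
(α -> β) -> (β & α) = 1/3 -> 1/3 = 1
β <-> α = 1/3 <-> 2/3 = 1/3
(β <-> α) & β = 1/3 & 1/3 = 1/3
~β = ~1/3 = 0
((β <-> α) & β) | ~β = 1/3 | 0 = 1/3
((α -> β) -> (β & α)) -> (((β <-> α) & β) | ~β) = 1 -> 1/3 = 1/3
(~((α -> α) <-> β) -> (α <-> (β <-> α))) -> (((α -> β) -> (β & α)) -> (((β <-> α) & β) | ~β)) = 1 -> 1/3 = 1/3
No assignment yields a value below 1/3, so this is the minimum.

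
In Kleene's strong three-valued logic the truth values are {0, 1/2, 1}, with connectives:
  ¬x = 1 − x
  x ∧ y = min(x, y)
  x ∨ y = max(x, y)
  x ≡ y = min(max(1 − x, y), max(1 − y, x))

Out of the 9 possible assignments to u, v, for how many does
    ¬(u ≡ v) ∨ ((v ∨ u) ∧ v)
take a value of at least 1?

4

u = 0, v = 0 ↦ 0  <
u = 0, v = 1/2 ↦ 1/2  <
u = 0, v = 1 ↦ 1  ≥
u = 1/2, v = 0 ↦ 1/2  <
u = 1/2, v = 1/2 ↦ 1/2  <
u = 1/2, v = 1 ↦ 1  ≥
u = 1, v = 0 ↦ 1  ≥
u = 1, v = 1/2 ↦ 1/2  <
u = 1, v = 1 ↦ 1  ≥
So 4 of the 9 assignments meet the threshold.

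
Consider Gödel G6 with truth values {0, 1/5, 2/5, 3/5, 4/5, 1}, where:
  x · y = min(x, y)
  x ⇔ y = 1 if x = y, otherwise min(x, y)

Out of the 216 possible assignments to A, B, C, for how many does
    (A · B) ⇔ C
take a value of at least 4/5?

value 1: 36 assignments (counts)
value 4/5: 4 assignments (counts)
value 3/5: 14 assignments
value 2/5: 30 assignments
value 1/5: 52 assignments
value 0: 80 assignments
So 40 of the 216 assignments meet the threshold.

40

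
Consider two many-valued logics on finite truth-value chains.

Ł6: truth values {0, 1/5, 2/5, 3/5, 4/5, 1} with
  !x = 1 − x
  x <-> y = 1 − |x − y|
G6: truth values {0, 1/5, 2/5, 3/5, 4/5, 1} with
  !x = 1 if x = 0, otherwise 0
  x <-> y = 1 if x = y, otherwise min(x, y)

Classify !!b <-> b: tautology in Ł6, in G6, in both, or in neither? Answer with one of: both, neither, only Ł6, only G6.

In Ł6: every assignment gives 1 — tautology.
In G6: at b = 1/5 the value is 1/5 — not a tautology.

only Ł6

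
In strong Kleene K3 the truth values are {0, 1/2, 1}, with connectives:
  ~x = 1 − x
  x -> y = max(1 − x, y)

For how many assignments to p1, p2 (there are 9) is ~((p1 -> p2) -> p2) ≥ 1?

p1 = 0, p2 = 0 ↦ 1  ≥
p1 = 0, p2 = 1/2 ↦ 1/2  <
p1 = 0, p2 = 1 ↦ 0  <
p1 = 1/2, p2 = 0 ↦ 1/2  <
p1 = 1/2, p2 = 1/2 ↦ 1/2  <
p1 = 1/2, p2 = 1 ↦ 0  <
p1 = 1, p2 = 0 ↦ 0  <
p1 = 1, p2 = 1/2 ↦ 1/2  <
p1 = 1, p2 = 1 ↦ 0  <
So 1 of the 9 assignments meets the threshold.

1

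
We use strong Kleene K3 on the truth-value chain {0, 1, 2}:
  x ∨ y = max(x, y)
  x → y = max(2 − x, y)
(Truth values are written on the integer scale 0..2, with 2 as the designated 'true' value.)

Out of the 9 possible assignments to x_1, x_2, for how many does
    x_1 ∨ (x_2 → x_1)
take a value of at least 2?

x_1 = 0, x_2 = 0 ↦ 2  ≥
x_1 = 0, x_2 = 1 ↦ 1  <
x_1 = 0, x_2 = 2 ↦ 0  <
x_1 = 1, x_2 = 0 ↦ 2  ≥
x_1 = 1, x_2 = 1 ↦ 1  <
x_1 = 1, x_2 = 2 ↦ 1  <
x_1 = 2, x_2 = 0 ↦ 2  ≥
x_1 = 2, x_2 = 1 ↦ 2  ≥
x_1 = 2, x_2 = 2 ↦ 2  ≥
So 5 of the 9 assignments meet the threshold.

5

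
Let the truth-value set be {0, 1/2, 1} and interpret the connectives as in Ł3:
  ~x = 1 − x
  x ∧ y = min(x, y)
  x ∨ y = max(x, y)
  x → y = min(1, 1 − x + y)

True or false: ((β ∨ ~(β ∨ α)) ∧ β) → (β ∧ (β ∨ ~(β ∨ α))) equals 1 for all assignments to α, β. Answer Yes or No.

Yes

α = 0, β = 0 ↦ 1
α = 0, β = 1/2 ↦ 1
α = 0, β = 1 ↦ 1
α = 1/2, β = 0 ↦ 1
α = 1/2, β = 1/2 ↦ 1
α = 1/2, β = 1 ↦ 1
α = 1, β = 0 ↦ 1
α = 1, β = 1/2 ↦ 1
α = 1, β = 1 ↦ 1
Every assignment gives a value ≥ 1.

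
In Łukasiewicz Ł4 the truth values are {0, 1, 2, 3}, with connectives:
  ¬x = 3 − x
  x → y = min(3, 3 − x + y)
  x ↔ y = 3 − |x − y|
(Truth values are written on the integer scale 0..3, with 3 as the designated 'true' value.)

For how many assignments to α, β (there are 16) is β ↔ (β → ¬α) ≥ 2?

α = 0, β = 0 ↦ 0  <
α = 0, β = 1 ↦ 1  <
α = 0, β = 2 ↦ 2  ≥
α = 0, β = 3 ↦ 3  ≥
α = 1, β = 0 ↦ 0  <
α = 1, β = 1 ↦ 1  <
α = 1, β = 2 ↦ 2  ≥
α = 1, β = 3 ↦ 2  ≥
α = 2, β = 0 ↦ 0  <
α = 2, β = 1 ↦ 1  <
α = 2, β = 2 ↦ 3  ≥
α = 2, β = 3 ↦ 1  <
α = 3, β = 0 ↦ 0  <
α = 3, β = 1 ↦ 2  ≥
α = 3, β = 2 ↦ 2  ≥
α = 3, β = 3 ↦ 0  <
So 7 of the 16 assignments meet the threshold.

7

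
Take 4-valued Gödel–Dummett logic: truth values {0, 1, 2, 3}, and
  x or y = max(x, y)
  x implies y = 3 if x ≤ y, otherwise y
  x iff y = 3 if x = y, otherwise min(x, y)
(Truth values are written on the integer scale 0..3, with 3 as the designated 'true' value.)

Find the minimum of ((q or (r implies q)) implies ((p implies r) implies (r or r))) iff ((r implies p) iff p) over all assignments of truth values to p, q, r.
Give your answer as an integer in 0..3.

1

Take p = 0, q = 1, r = 1:
r implies q = 1 implies 1 = 3
q or (r implies q) = 1 or 3 = 3
p implies r = 0 implies 1 = 3
r or r = 1 or 1 = 1
(p implies r) implies (r or r) = 3 implies 1 = 1
(q or (r implies q)) implies ((p implies r) implies (r or r)) = 3 implies 1 = 1
r implies p = 1 implies 0 = 0
(r implies p) iff p = 0 iff 0 = 3
((q or (r implies q)) implies ((p implies r) implies (r or r))) iff ((r implies p) iff p) = 1 iff 3 = 1
No assignment yields a value below 1, so this is the minimum.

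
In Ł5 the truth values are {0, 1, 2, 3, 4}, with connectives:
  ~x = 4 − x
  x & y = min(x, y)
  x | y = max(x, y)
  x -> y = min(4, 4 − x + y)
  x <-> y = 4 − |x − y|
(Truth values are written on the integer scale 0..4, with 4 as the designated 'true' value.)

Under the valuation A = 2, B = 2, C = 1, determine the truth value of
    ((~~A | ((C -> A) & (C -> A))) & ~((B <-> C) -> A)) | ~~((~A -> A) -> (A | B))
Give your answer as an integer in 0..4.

~A = ~2 = 2
~~A = ~2 = 2
C -> A = 1 -> 2 = 4
C -> A = 1 -> 2 = 4
(C -> A) & (C -> A) = 4 & 4 = 4
~~A | ((C -> A) & (C -> A)) = 2 | 4 = 4
B <-> C = 2 <-> 1 = 3
(B <-> C) -> A = 3 -> 2 = 3
~((B <-> C) -> A) = ~3 = 1
(~~A | ((C -> A) & (C -> A))) & ~((B <-> C) -> A) = 4 & 1 = 1
~A = ~2 = 2
~A -> A = 2 -> 2 = 4
A | B = 2 | 2 = 2
(~A -> A) -> (A | B) = 4 -> 2 = 2
~((~A -> A) -> (A | B)) = ~2 = 2
~~((~A -> A) -> (A | B)) = ~2 = 2
((~~A | ((C -> A) & (C -> A))) & ~((B <-> C) -> A)) | ~~((~A -> A) -> (A | B)) = 1 | 2 = 2

2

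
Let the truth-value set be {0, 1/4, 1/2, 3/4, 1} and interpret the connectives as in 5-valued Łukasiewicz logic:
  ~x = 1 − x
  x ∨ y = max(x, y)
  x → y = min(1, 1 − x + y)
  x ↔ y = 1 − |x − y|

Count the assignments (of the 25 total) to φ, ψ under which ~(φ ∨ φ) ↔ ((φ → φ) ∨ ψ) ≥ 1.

value 1: 5 assignments (counts)
value 3/4: 5 assignments
value 1/2: 5 assignments
value 1/4: 5 assignments
value 0: 5 assignments
So 5 of the 25 assignments meet the threshold.

5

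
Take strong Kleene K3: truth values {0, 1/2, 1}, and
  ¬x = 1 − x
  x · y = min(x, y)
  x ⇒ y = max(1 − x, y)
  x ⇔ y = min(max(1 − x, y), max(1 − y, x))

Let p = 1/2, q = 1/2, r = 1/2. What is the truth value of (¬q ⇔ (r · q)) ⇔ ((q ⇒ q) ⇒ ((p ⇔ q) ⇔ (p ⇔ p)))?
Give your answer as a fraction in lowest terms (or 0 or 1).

1/2

¬q = ¬1/2 = 1/2
r · q = 1/2 · 1/2 = 1/2
¬q ⇔ (r · q) = 1/2 ⇔ 1/2 = 1/2
q ⇒ q = 1/2 ⇒ 1/2 = 1/2
p ⇔ q = 1/2 ⇔ 1/2 = 1/2
p ⇔ p = 1/2 ⇔ 1/2 = 1/2
(p ⇔ q) ⇔ (p ⇔ p) = 1/2 ⇔ 1/2 = 1/2
(q ⇒ q) ⇒ ((p ⇔ q) ⇔ (p ⇔ p)) = 1/2 ⇒ 1/2 = 1/2
(¬q ⇔ (r · q)) ⇔ ((q ⇒ q) ⇒ ((p ⇔ q) ⇔ (p ⇔ p))) = 1/2 ⇔ 1/2 = 1/2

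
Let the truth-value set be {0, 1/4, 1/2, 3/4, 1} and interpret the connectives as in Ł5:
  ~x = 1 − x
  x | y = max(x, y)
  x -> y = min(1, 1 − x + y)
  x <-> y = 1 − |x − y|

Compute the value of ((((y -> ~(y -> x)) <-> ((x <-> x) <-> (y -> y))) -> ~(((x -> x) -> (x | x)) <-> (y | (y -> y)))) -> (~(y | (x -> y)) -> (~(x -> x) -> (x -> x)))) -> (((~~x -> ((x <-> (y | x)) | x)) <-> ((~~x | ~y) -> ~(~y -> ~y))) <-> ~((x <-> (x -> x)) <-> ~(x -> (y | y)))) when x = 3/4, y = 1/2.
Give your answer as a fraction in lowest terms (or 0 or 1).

3/4

y -> x = 1/2 -> 3/4 = 1
~(y -> x) = ~1 = 0
y -> ~(y -> x) = 1/2 -> 0 = 1/2
x <-> x = 3/4 <-> 3/4 = 1
y -> y = 1/2 -> 1/2 = 1
(x <-> x) <-> (y -> y) = 1 <-> 1 = 1
(y -> ~(y -> x)) <-> ((x <-> x) <-> (y -> y)) = 1/2 <-> 1 = 1/2
x -> x = 3/4 -> 3/4 = 1
x | x = 3/4 | 3/4 = 3/4
(x -> x) -> (x | x) = 1 -> 3/4 = 3/4
y -> y = 1/2 -> 1/2 = 1
y | (y -> y) = 1/2 | 1 = 1
((x -> x) -> (x | x)) <-> (y | (y -> y)) = 3/4 <-> 1 = 3/4
~(((x -> x) -> (x | x)) <-> (y | (y -> y))) = ~3/4 = 1/4
((y -> ~(y -> x)) <-> ((x <-> x) <-> (y -> y))) -> ~(((x -> x) -> (x | x)) <-> (y | (y -> y))) = 1/2 -> 1/4 = 3/4
x -> y = 3/4 -> 1/2 = 3/4
y | (x -> y) = 1/2 | 3/4 = 3/4
~(y | (x -> y)) = ~3/4 = 1/4
x -> x = 3/4 -> 3/4 = 1
~(x -> x) = ~1 = 0
x -> x = 3/4 -> 3/4 = 1
~(x -> x) -> (x -> x) = 0 -> 1 = 1
~(y | (x -> y)) -> (~(x -> x) -> (x -> x)) = 1/4 -> 1 = 1
(((y -> ~(y -> x)) <-> ((x <-> x) <-> (y -> y))) -> ~(((x -> x) -> (x | x)) <-> (y | (y -> y)))) -> (~(y | (x -> y)) -> (~(x -> x) -> (x -> x))) = 3/4 -> 1 = 1
~x = ~3/4 = 1/4
~~x = ~1/4 = 3/4
y | x = 1/2 | 3/4 = 3/4
x <-> (y | x) = 3/4 <-> 3/4 = 1
(x <-> (y | x)) | x = 1 | 3/4 = 1
~~x -> ((x <-> (y | x)) | x) = 3/4 -> 1 = 1
~x = ~3/4 = 1/4
~~x = ~1/4 = 3/4
~y = ~1/2 = 1/2
~~x | ~y = 3/4 | 1/2 = 3/4
~y = ~1/2 = 1/2
~y = ~1/2 = 1/2
~y -> ~y = 1/2 -> 1/2 = 1
~(~y -> ~y) = ~1 = 0
(~~x | ~y) -> ~(~y -> ~y) = 3/4 -> 0 = 1/4
(~~x -> ((x <-> (y | x)) | x)) <-> ((~~x | ~y) -> ~(~y -> ~y)) = 1 <-> 1/4 = 1/4
x -> x = 3/4 -> 3/4 = 1
x <-> (x -> x) = 3/4 <-> 1 = 3/4
y | y = 1/2 | 1/2 = 1/2
x -> (y | y) = 3/4 -> 1/2 = 3/4
~(x -> (y | y)) = ~3/4 = 1/4
(x <-> (x -> x)) <-> ~(x -> (y | y)) = 3/4 <-> 1/4 = 1/2
~((x <-> (x -> x)) <-> ~(x -> (y | y))) = ~1/2 = 1/2
((~~x -> ((x <-> (y | x)) | x)) <-> ((~~x | ~y) -> ~(~y -> ~y))) <-> ~((x <-> (x -> x)) <-> ~(x -> (y | y))) = 1/4 <-> 1/2 = 3/4
((((y -> ~(y -> x)) <-> ((x <-> x) <-> (y -> y))) -> ~(((x -> x) -> (x | x)) <-> (y | (y -> y)))) -> (~(y | (x -> y)) -> (~(x -> x) -> (x -> x)))) -> (((~~x -> ((x <-> (y | x)) | x)) <-> ((~~x | ~y) -> ~(~y -> ~y))) <-> ~((x <-> (x -> x)) <-> ~(x -> (y | y)))) = 1 -> 3/4 = 3/4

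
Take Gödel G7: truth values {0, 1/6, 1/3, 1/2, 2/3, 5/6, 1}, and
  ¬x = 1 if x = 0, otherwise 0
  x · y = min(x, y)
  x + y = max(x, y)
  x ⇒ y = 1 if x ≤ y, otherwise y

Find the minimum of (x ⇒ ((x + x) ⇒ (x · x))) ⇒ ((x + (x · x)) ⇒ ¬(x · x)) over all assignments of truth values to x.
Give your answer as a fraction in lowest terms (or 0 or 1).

Take x = 1/6:
x + x = 1/6 + 1/6 = 1/6
x · x = 1/6 · 1/6 = 1/6
(x + x) ⇒ (x · x) = 1/6 ⇒ 1/6 = 1
x ⇒ ((x + x) ⇒ (x · x)) = 1/6 ⇒ 1 = 1
x · x = 1/6 · 1/6 = 1/6
x + (x · x) = 1/6 + 1/6 = 1/6
x · x = 1/6 · 1/6 = 1/6
¬(x · x) = ¬1/6 = 0
(x + (x · x)) ⇒ ¬(x · x) = 1/6 ⇒ 0 = 0
(x ⇒ ((x + x) ⇒ (x · x))) ⇒ ((x + (x · x)) ⇒ ¬(x · x)) = 1 ⇒ 0 = 0
No assignment yields a value below 0, so this is the minimum.

0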